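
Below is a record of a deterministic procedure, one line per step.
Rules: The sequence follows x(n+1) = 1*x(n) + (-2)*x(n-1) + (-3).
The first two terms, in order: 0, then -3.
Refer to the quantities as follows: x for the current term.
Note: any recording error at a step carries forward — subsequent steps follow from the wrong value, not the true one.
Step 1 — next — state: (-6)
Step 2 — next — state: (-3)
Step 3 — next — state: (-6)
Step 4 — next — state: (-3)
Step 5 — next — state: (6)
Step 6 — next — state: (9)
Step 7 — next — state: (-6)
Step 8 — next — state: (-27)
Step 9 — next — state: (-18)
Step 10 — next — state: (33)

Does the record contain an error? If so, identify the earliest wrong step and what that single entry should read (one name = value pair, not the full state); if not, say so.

Recomputing the run from the initial state:
step 1: x = -6
step 2: x = -3
step 3: x = 6
step 4: x = 9
step 5: x = -6
step 6: x = -27
step 7: x = -18
step 8: x = 33
step 9: x = 66
step 10: x = -3
The first disagreement with the record is at step 3, where the value should be x = 6.

step 3, x = 6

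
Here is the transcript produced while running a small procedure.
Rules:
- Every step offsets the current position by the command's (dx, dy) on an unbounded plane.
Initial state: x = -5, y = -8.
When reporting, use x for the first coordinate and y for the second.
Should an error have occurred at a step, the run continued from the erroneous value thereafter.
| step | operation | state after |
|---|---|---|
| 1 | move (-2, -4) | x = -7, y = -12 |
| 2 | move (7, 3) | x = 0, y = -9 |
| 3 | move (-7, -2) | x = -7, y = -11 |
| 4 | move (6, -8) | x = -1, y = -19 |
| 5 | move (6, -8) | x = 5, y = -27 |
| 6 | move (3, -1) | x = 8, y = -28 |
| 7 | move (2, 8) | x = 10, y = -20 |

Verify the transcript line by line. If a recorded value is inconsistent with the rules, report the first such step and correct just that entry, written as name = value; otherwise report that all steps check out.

Recomputing the run from the initial state:
step 1: x = -7, y = -12
step 2: x = 0, y = -9
step 3: x = -7, y = -11
step 4: x = -1, y = -19
step 5: x = 5, y = -27
step 6: x = 8, y = -28
step 7: x = 10, y = -20
This matches the transcript at every step.

no error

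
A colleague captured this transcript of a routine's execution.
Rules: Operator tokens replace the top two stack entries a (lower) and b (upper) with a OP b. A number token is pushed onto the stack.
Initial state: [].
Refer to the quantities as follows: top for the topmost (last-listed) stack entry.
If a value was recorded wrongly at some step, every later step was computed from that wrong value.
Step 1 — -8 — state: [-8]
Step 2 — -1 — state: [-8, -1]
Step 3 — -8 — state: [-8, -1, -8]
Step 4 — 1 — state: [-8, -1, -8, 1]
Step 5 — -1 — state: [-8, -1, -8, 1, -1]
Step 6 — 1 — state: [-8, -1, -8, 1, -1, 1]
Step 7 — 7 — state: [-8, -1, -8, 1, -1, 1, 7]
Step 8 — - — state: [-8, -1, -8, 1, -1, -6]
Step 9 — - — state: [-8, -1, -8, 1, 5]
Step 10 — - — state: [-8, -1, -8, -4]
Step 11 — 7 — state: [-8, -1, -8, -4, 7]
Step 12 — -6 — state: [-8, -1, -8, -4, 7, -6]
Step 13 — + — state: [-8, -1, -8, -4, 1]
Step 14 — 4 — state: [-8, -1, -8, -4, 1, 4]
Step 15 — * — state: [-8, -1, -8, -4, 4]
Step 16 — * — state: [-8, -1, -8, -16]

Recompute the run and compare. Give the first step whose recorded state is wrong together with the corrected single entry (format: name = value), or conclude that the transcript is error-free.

no error

step 1: push -8: top = -8 -> consistent with the transcript
step 2: push -1: top = -1 -> same as recorded
step 3: push -8: top = -8 -> exactly as logged
step 4: push 1: top = 1 -> agrees with the transcript
step 5: push -1: top = -1 -> matches
step 6: push 1: top = 1 -> matches
step 7: push 7: top = 7 -> exactly as logged
step 8: 1 - 7 = -6 -> same as recorded
step 9: -1 - -6 = 5 -> no discrepancy
step 10: 1 - 5 = -4 -> checks out
step 11: push 7: top = 7 -> exactly as logged
step 12: push -6: top = -6 -> in agreement
step 13: 7 + -6 = 1 -> consistent with the transcript
step 14: push 4: top = 4 -> agrees with the transcript
step 15: 1 * 4 = 4 -> no discrepancy
step 16: -4 * 4 = -16 -> no discrepancy
No step deviates from the rules.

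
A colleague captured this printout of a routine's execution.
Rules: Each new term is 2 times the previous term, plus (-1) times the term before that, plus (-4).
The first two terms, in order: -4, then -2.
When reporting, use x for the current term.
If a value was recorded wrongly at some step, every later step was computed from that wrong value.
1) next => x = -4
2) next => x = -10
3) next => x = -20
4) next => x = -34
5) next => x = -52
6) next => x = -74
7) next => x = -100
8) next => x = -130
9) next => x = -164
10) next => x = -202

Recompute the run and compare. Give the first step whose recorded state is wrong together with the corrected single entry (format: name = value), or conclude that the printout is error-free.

no error

Recomputing the run from the initial state:
step 1: x = -4
step 2: x = -10
step 3: x = -20
step 4: x = -34
step 5: x = -52
step 6: x = -74
step 7: x = -100
step 8: x = -130
step 9: x = -164
step 10: x = -202
This matches the printout at every step.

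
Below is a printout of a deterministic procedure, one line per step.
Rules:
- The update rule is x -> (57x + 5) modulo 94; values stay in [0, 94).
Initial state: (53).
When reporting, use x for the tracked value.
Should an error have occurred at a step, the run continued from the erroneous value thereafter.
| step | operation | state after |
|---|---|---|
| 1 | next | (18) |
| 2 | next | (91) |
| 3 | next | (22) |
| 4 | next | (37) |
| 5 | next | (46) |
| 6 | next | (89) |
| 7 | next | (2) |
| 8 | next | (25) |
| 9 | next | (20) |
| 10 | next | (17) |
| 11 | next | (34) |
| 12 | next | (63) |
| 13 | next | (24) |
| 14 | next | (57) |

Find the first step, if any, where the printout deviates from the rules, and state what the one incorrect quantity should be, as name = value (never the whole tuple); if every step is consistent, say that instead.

no error

Recomputing the run from the initial state:
step 1: x = 18
step 2: x = 91
step 3: x = 22
step 4: x = 37
step 5: x = 46
step 6: x = 89
step 7: x = 2
step 8: x = 25
step 9: x = 20
step 10: x = 17
step 11: x = 34
step 12: x = 63
step 13: x = 24
step 14: x = 57
This matches the printout at every step.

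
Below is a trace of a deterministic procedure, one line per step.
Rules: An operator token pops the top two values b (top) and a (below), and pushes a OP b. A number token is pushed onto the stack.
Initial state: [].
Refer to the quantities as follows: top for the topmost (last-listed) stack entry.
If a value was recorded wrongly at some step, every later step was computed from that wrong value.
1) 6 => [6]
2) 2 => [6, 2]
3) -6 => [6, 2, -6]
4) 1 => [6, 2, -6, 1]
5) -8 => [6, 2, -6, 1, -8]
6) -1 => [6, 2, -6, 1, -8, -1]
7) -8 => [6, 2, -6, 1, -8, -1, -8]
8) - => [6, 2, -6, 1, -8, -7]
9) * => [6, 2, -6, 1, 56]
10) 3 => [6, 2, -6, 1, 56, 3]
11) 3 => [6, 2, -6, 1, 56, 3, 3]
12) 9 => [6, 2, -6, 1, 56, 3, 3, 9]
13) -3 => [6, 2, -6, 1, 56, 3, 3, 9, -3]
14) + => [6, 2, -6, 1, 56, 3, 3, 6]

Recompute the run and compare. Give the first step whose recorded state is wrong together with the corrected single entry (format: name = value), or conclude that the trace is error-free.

step 8, top = 7

Recomputing the run from the initial state:
step 1: [6]
step 2: [6, 2]
step 3: [6, 2, -6]
step 4: [6, 2, -6, 1]
step 5: [6, 2, -6, 1, -8]
step 6: [6, 2, -6, 1, -8, -1]
step 7: [6, 2, -6, 1, -8, -1, -8]
step 8: [6, 2, -6, 1, -8, 7]
step 9: [6, 2, -6, 1, -56]
step 10: [6, 2, -6, 1, -56, 3]
step 11: [6, 2, -6, 1, -56, 3, 3]
step 12: [6, 2, -6, 1, -56, 3, 3, 9]
step 13: [6, 2, -6, 1, -56, 3, 3, 9, -3]
step 14: [6, 2, -6, 1, -56, 3, 3, 6]
The first disagreement with the trace is at step 8, where the value should be top = 7.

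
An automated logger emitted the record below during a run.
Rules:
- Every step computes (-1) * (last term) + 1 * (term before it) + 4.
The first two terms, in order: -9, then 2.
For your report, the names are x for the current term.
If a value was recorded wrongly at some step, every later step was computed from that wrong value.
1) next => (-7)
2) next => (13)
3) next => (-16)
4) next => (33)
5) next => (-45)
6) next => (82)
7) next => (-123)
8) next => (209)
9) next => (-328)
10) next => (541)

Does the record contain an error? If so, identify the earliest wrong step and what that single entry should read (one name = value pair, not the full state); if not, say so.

no error

Step 1: x = -1*(2) + (1)*(-9) + (4) = -7 — no discrepancy.
Step 2: x = -1*(-7) + (1)*(2) + (4) = 13 — confirmed correct.
Step 3: x = -1*(13) + (1)*(-7) + (4) = -16 — agrees with the record.
Step 4: x = -1*(-16) + (1)*(13) + (4) = 33 — in agreement.
Step 5: x = -1*(33) + (1)*(-16) + (4) = -45 — in agreement.
Step 6: x = -1*(-45) + (1)*(33) + (4) = 82 — in agreement.
Step 7: x = -1*(82) + (1)*(-45) + (4) = -123 — same as recorded.
Step 8: x = -1*(-123) + (1)*(82) + (4) = 209 — no discrepancy.
Step 9: x = -1*(209) + (1)*(-123) + (4) = -328 — confirmed correct.
Step 10: x = -1*(-328) + (1)*(209) + (4) = 541 — consistent with the record.
Each recorded entry agrees with the recomputation.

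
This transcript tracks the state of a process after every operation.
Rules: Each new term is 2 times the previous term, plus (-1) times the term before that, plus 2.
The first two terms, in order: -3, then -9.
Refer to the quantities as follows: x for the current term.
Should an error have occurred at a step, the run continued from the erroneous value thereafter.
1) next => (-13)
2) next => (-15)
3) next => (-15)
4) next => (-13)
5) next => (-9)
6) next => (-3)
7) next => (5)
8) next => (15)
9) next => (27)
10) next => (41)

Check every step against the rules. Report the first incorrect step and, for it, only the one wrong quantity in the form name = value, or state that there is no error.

Step 1: x = 2*(-9) + (-1)*(-3) + (2) = -13 — no discrepancy.
Step 2: x = 2*(-13) + (-1)*(-9) + (2) = -15 — consistent with the transcript.
Step 3: x = 2*(-15) + (-1)*(-13) + (2) = -15 — consistent with the transcript.
Step 4: x = 2*(-15) + (-1)*(-15) + (2) = -13 — checks out.
Step 5: x = 2*(-13) + (-1)*(-15) + (2) = -9 — checks out.
Step 6: x = 2*(-9) + (-1)*(-13) + (2) = -3 — same as recorded.
Step 7: x = 2*(-3) + (-1)*(-9) + (2) = 5 — matches.
Step 8: x = 2*(5) + (-1)*(-3) + (2) = 15 — agrees with the transcript.
Step 9: x = 2*(15) + (-1)*(5) + (2) = 27 — matches.
Step 10: x = 2*(27) + (-1)*(15) + (2) = 41 — same as recorded.
The recomputation confirms every line.

no error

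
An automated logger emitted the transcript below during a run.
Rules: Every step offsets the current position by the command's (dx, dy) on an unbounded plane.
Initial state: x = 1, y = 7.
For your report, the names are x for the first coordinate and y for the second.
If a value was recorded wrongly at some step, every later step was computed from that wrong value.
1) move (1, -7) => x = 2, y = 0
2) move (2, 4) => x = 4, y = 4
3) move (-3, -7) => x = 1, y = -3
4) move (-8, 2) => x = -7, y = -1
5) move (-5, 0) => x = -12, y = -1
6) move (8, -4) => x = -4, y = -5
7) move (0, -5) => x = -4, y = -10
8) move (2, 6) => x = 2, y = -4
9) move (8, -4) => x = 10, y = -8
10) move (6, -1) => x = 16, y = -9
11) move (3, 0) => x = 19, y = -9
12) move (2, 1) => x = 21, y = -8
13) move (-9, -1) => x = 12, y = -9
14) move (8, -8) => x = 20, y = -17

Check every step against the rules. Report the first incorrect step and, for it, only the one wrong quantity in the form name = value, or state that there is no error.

Step 1: x = 1 + (1) = 2, y = 7 + (-7) = 0 — no discrepancy.
Step 2: x = 2 + (2) = 4, y = 0 + (4) = 4 — exactly as logged.
Step 3: x = 4 + (-3) = 1, y = 4 + (-7) = -3 — matches.
Step 4: x = 1 + (-8) = -7, y = -3 + (2) = -1 — exactly as logged.
Step 5: x = -7 + (-5) = -12, y = -1 + (0) = -1 — same as recorded.
Step 6: x = -12 + (8) = -4, y = -1 + (-4) = -5 — same as recorded.
Step 7: x = -4 + (0) = -4, y = -5 + (-5) = -10 — matches.
Step 8: x = -4 + (2) = -2, y = -10 + (6) = -4 — this is not what the transcript shows.
That makes step 8 the first incorrect line — x = -2 is what it should show.

step 8, x = -2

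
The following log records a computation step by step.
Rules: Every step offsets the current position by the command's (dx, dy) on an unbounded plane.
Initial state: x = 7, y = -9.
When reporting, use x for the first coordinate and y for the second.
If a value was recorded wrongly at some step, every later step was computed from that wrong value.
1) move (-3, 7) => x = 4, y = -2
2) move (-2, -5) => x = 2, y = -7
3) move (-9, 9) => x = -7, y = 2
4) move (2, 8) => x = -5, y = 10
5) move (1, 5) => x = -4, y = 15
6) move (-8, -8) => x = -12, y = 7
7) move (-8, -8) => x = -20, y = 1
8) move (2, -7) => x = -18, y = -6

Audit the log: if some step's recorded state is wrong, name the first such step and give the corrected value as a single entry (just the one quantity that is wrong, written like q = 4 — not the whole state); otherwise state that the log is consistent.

step 1: x = 7 + (-3) = 4, y = -9 + (7) = -2 -> verified
step 2: x = 4 + (-2) = 2, y = -2 + (-5) = -7 -> confirmed correct
step 3: x = 2 + (-9) = -7, y = -7 + (9) = 2 -> checks out
step 4: x = -7 + (2) = -5, y = 2 + (8) = 10 -> checks out
step 5: x = -5 + (1) = -4, y = 10 + (5) = 15 -> exactly as logged
step 6: x = -4 + (-8) = -12, y = 15 + (-8) = 7 -> consistent with the log
step 7: x = -12 + (-8) = -20, y = 7 + (-8) = -1 -> the log has a different value
Conclusion: step 7 carries the first error; the entry should be y = -1.

step 7, y = -1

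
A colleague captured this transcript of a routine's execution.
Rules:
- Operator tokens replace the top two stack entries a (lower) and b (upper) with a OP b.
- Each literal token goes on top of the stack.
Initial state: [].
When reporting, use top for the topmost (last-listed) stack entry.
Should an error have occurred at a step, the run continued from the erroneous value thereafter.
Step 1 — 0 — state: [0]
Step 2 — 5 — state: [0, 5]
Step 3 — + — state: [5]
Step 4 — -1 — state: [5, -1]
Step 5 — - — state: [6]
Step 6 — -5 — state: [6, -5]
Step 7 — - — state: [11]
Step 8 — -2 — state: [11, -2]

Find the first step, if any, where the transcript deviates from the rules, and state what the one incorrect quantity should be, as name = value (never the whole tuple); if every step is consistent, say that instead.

no error

1. push 0: top = 0 (consistent with the transcript)
2. push 5: top = 5 (matches)
3. 0 + 5 = 5 (consistent with the transcript)
4. push -1: top = -1 (checks out)
5. 5 - -1 = 6 (matches)
6. push -5: top = -5 (checks out)
7. 6 - -5 = 11 (exactly as logged)
8. push -2: top = -2 (exactly as logged)
Every step is consistent.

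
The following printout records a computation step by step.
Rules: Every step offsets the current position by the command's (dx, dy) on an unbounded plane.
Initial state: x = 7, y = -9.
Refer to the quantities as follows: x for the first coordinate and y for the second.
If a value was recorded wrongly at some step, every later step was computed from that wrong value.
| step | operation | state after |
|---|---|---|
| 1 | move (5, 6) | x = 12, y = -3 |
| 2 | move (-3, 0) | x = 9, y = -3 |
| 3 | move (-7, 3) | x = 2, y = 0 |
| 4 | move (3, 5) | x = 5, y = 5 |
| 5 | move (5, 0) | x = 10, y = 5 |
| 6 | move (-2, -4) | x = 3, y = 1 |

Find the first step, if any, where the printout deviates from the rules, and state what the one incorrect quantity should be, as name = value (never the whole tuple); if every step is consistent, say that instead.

step 6, x = 8

Recomputing the run from the initial state:
step 1: x = 12, y = -3
step 2: x = 9, y = -3
step 3: x = 2, y = 0
step 4: x = 5, y = 5
step 5: x = 10, y = 5
step 6: x = 8, y = 1
The first disagreement with the printout is at step 6, where the value should be x = 8.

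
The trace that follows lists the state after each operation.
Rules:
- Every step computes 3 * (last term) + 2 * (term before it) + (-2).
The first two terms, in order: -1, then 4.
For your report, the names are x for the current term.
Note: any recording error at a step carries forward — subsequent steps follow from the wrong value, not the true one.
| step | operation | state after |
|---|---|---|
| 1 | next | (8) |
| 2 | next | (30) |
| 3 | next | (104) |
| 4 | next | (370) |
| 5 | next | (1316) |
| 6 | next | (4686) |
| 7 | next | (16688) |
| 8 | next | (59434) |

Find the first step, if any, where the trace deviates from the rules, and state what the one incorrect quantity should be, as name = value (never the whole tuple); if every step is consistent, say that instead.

step 1: x = 3*(4) + (2)*(-1) + (-2) = 8 -> checks out
step 2: x = 3*(8) + (2)*(4) + (-2) = 30 -> exactly as logged
step 3: x = 3*(30) + (2)*(8) + (-2) = 104 -> checks out
step 4: x = 3*(104) + (2)*(30) + (-2) = 370 -> in agreement
step 5: x = 3*(370) + (2)*(104) + (-2) = 1316 -> verified
step 6: x = 3*(1316) + (2)*(370) + (-2) = 4686 -> checks out
step 7: x = 3*(4686) + (2)*(1316) + (-2) = 16688 -> agrees with the trace
step 8: x = 3*(16688) + (2)*(4686) + (-2) = 59434 -> no discrepancy
The whole run recomputes cleanly — no discrepancies.

no error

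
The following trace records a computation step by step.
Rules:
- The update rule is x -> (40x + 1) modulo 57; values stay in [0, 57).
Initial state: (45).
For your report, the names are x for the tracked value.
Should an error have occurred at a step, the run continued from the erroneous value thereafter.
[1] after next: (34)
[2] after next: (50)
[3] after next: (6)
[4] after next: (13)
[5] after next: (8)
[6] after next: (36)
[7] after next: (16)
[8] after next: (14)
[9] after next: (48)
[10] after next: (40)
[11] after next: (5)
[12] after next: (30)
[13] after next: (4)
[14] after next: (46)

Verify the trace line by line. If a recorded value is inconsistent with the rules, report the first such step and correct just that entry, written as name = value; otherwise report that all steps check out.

step 14, x = 47

Recomputing the run from the initial state:
step 1: x = 34
step 2: x = 50
step 3: x = 6
step 4: x = 13
step 5: x = 8
step 6: x = 36
step 7: x = 16
step 8: x = 14
step 9: x = 48
step 10: x = 40
step 11: x = 5
step 12: x = 30
step 13: x = 4
step 14: x = 47
The first disagreement with the trace is at step 14, where the value should be x = 47.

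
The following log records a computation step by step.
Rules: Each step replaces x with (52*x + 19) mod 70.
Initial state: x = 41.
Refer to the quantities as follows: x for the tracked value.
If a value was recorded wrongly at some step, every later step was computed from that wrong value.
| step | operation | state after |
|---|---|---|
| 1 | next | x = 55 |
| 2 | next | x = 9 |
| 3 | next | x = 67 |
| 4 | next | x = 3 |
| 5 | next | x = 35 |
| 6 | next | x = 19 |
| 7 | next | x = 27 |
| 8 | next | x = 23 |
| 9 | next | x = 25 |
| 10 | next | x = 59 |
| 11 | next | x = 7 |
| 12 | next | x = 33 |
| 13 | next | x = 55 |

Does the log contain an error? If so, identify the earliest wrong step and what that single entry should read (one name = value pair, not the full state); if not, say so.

Step 1: x = (52*41 + 19) mod 70 = 51 — this is not what the log shows.
First incorrect step: 1; the correct value is x = 51.

step 1, x = 51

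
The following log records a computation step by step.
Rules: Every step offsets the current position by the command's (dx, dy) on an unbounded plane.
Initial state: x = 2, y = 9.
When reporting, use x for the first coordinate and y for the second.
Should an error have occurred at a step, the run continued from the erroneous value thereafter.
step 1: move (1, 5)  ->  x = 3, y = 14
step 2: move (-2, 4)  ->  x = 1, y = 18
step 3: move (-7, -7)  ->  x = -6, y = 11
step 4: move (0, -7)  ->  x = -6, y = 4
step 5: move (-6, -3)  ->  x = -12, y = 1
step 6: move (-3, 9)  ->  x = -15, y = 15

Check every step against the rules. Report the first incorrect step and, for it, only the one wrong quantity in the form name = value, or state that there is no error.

Step 1: x = 2 + (1) = 3, y = 9 + (5) = 14 — agrees with the log.
Step 2: x = 3 + (-2) = 1, y = 14 + (4) = 18 — agrees with the log.
Step 3: x = 1 + (-7) = -6, y = 18 + (-7) = 11 — agrees with the log.
Step 4: x = -6 + (0) = -6, y = 11 + (-7) = 4 — exactly as logged.
Step 5: x = -6 + (-6) = -12, y = 4 + (-3) = 1 — verified.
Step 6: x = -12 + (-3) = -15, y = 1 + (9) = 10 — the recorded entry deviates here.
Step 6 is the first one off; corrected, y = 10.

step 6, y = 10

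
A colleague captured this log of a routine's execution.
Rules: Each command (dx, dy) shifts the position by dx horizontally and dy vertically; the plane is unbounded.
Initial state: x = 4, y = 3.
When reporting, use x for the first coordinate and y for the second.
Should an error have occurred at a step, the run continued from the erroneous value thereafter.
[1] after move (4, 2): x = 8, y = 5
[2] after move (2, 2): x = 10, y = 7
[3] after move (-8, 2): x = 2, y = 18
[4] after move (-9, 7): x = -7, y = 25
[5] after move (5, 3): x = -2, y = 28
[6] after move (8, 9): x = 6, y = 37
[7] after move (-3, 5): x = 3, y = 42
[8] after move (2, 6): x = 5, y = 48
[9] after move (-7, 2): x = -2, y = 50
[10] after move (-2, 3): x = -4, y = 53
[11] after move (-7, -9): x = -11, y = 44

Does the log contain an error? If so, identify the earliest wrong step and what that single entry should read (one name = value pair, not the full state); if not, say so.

step 3, y = 9

Recomputing the run from the initial state:
step 1: x = 8, y = 5
step 2: x = 10, y = 7
step 3: x = 2, y = 9
step 4: x = -7, y = 16
step 5: x = -2, y = 19
step 6: x = 6, y = 28
step 7: x = 3, y = 33
step 8: x = 5, y = 39
step 9: x = -2, y = 41
step 10: x = -4, y = 44
step 11: x = -11, y = 35
The first disagreement with the log is at step 3, where the value should be y = 9.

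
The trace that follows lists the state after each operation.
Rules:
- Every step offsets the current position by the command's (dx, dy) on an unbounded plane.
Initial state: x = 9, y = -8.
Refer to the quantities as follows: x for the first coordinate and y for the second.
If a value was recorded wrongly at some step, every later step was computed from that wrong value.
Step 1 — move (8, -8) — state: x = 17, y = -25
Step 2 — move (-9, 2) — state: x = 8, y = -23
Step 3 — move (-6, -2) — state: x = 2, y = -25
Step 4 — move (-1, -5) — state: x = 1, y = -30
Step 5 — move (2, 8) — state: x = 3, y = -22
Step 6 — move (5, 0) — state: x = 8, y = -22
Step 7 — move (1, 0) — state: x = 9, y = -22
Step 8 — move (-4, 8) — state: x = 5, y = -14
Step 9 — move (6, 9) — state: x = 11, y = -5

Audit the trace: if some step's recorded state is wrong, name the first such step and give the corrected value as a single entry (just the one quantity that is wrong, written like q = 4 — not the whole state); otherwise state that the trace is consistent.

Recomputing the run from the initial state:
step 1: x = 17, y = -16
step 2: x = 8, y = -14
step 3: x = 2, y = -16
step 4: x = 1, y = -21
step 5: x = 3, y = -13
step 6: x = 8, y = -13
step 7: x = 9, y = -13
step 8: x = 5, y = -5
step 9: x = 11, y = 4
The first disagreement with the trace is at step 1, where the value should be y = -16.

step 1, y = -16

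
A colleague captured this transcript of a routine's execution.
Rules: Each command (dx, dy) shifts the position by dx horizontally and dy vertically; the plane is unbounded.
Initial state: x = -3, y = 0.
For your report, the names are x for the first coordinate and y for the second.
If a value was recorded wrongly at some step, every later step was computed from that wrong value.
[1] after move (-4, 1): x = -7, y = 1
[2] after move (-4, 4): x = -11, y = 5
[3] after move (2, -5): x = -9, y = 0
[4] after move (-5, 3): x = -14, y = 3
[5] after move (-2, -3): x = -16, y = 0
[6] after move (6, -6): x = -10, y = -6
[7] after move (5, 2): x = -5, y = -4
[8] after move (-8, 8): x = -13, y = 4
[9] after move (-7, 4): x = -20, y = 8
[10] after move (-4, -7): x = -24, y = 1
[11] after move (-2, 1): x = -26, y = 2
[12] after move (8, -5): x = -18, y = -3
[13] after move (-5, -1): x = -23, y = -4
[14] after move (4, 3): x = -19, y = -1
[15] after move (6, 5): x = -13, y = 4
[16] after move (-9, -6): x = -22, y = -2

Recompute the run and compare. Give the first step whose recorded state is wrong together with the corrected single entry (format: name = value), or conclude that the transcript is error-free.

no error

Step 1: x = -3 + (-4) = -7, y = 0 + (1) = 1 — agrees with the transcript.
Step 2: x = -7 + (-4) = -11, y = 1 + (4) = 5 — verified.
Step 3: x = -11 + (2) = -9, y = 5 + (-5) = 0 — exactly as logged.
Step 4: x = -9 + (-5) = -14, y = 0 + (3) = 3 — confirmed correct.
Step 5: x = -14 + (-2) = -16, y = 3 + (-3) = 0 — in agreement.
Step 6: x = -16 + (6) = -10, y = 0 + (-6) = -6 — agrees with the transcript.
Step 7: x = -10 + (5) = -5, y = -6 + (2) = -4 — in agreement.
Step 8: x = -5 + (-8) = -13, y = -4 + (8) = 4 — verified.
Step 9: x = -13 + (-7) = -20, y = 4 + (4) = 8 — agrees with the transcript.
Step 10: x = -20 + (-4) = -24, y = 8 + (-7) = 1 — agrees with the transcript.
Step 11: x = -24 + (-2) = -26, y = 1 + (1) = 2 — matches.
Step 12: x = -26 + (8) = -18, y = 2 + (-5) = -3 — verified.
Step 13: x = -18 + (-5) = -23, y = -3 + (-1) = -4 — matches.
Step 14: x = -23 + (4) = -19, y = -4 + (3) = -1 — agrees with the transcript.
Step 15: x = -19 + (6) = -13, y = -1 + (5) = 4 — in agreement.
Step 16: x = -13 + (-9) = -22, y = 4 + (-6) = -2 — same as recorded.
The recomputation confirms every line.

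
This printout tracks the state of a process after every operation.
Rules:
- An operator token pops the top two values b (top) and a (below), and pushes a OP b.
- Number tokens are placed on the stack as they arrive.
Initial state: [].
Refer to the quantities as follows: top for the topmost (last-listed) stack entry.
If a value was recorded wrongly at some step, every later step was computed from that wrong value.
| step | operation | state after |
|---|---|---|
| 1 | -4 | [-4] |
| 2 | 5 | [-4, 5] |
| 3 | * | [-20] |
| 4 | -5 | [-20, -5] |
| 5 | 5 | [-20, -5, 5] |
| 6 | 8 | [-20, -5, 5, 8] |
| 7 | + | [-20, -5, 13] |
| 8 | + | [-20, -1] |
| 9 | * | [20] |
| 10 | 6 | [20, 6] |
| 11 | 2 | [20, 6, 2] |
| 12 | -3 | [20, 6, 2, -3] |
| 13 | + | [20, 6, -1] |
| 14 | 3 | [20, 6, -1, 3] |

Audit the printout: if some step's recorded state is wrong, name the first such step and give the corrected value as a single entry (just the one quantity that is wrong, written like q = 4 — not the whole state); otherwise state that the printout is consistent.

Recomputing the run from the initial state:
step 1: [-4]
step 2: [-4, 5]
step 3: [-20]
step 4: [-20, -5]
step 5: [-20, -5, 5]
step 6: [-20, -5, 5, 8]
step 7: [-20, -5, 13]
step 8: [-20, 8]
step 9: [-160]
step 10: [-160, 6]
step 11: [-160, 6, 2]
step 12: [-160, 6, 2, -3]
step 13: [-160, 6, -1]
step 14: [-160, 6, -1, 3]
The first disagreement with the printout is at step 8, where the value should be top = 8.

step 8, top = 8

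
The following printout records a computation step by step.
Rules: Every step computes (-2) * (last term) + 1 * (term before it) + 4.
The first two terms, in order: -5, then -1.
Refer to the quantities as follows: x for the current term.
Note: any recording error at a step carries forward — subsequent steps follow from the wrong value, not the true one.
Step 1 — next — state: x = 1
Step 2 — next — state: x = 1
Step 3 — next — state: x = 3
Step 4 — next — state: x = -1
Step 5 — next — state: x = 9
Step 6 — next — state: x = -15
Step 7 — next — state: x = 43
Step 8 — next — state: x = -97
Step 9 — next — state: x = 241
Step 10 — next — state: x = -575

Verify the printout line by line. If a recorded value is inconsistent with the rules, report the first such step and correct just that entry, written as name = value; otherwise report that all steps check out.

Recomputing the run from the initial state:
step 1: x = 1
step 2: x = 1
step 3: x = 3
step 4: x = -1
step 5: x = 9
step 6: x = -15
step 7: x = 43
step 8: x = -97
step 9: x = 241
step 10: x = -575
This matches the printout at every step.

no error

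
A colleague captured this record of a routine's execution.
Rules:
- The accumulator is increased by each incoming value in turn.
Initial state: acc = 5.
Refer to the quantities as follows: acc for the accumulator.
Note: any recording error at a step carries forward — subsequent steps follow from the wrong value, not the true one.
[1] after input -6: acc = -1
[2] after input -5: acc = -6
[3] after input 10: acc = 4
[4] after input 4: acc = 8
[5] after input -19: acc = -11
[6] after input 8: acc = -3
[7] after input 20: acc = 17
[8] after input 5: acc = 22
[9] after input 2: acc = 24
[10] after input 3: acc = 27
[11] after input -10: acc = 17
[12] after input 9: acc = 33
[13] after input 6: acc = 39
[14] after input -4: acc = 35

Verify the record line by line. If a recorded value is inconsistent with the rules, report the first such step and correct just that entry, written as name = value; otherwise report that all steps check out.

step 1: acc = 5 + -6 = -1 -> consistent with the record
step 2: acc = -1 + -5 = -6 -> confirmed correct
step 3: acc = -6 + 10 = 4 -> agrees with the record
step 4: acc = 4 + 4 = 8 -> checks out
step 5: acc = 8 + -19 = -11 -> consistent with the record
step 6: acc = -11 + 8 = -3 -> same as recorded
step 7: acc = -3 + 20 = 17 -> no discrepancy
step 8: acc = 17 + 5 = 22 -> in agreement
step 9: acc = 22 + 2 = 24 -> checks out
step 10: acc = 24 + 3 = 27 -> matches
step 11: acc = 27 + -10 = 17 -> exactly as logged
step 12: acc = 17 + 9 = 26 -> not what was recorded
So the first discrepancy is step 12, where the right value is acc = 26.

step 12, acc = 26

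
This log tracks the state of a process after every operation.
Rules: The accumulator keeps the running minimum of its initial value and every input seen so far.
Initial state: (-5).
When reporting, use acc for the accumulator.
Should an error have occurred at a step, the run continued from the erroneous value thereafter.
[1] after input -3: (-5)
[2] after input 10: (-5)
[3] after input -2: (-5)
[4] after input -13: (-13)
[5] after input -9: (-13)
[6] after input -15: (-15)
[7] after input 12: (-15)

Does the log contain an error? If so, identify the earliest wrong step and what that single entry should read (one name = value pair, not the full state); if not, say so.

no error

1. acc = min(-5, -3) = -5 (same as recorded)
2. acc = min(-5, 10) = -5 (no discrepancy)
3. acc = min(-5, -2) = -5 (matches)
4. acc = min(-5, -13) = -13 (in agreement)
5. acc = min(-13, -9) = -13 (same as recorded)
6. acc = min(-13, -15) = -15 (confirmed correct)
7. acc = min(-15, 12) = -15 (matches)
All entries verified; no error found.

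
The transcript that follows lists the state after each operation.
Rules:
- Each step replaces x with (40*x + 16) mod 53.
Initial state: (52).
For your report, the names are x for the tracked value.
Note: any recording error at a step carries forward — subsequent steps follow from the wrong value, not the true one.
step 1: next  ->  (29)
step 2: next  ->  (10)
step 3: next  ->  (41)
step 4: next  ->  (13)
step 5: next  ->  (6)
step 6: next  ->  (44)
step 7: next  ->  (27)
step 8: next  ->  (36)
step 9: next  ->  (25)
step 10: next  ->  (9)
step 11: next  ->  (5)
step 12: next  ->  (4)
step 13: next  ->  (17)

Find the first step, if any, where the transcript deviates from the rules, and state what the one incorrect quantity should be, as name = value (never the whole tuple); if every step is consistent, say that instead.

step 3, x = 45

Recomputing the run from the initial state:
step 1: x = 29
step 2: x = 10
step 3: x = 45
step 4: x = 14
step 5: x = 46
step 6: x = 1
step 7: x = 3
step 8: x = 30
step 9: x = 50
step 10: x = 2
step 11: x = 43
step 12: x = 40
step 13: x = 26
The first disagreement with the transcript is at step 3, where the value should be x = 45.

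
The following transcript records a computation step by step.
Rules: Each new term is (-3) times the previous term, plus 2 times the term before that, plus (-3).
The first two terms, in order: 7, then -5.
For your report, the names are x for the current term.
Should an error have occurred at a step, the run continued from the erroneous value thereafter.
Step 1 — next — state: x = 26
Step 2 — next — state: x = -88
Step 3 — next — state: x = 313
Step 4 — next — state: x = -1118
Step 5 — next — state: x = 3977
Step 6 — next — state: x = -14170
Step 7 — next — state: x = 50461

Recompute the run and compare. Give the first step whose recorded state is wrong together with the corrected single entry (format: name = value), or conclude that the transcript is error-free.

step 2, x = -91

Step 1: x = -3*(-5) + (2)*(7) + (-3) = 26 — confirmed correct.
Step 2: x = -3*(26) + (2)*(-5) + (-3) = -91 — not what was recorded.
Step 2 is the first one off; corrected, x = -91.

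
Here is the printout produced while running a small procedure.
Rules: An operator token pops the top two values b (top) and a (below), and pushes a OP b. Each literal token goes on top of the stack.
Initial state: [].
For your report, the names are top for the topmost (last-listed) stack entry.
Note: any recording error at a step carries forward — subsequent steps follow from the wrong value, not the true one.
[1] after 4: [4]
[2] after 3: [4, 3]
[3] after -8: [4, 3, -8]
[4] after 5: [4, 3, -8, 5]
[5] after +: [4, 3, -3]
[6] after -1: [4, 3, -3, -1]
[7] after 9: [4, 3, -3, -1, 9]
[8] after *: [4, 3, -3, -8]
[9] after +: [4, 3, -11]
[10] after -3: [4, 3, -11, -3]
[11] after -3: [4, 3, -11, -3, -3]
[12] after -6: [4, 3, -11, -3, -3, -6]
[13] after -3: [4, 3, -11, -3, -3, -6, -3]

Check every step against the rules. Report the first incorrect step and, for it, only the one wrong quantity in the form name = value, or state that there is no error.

1. push 4: top = 4 (confirmed correct)
2. push 3: top = 3 (checks out)
3. push -8: top = -8 (in agreement)
4. push 5: top = 5 (confirmed correct)
5. -8 + 5 = -3 (consistent with the printout)
6. push -1: top = -1 (checks out)
7. push 9: top = 9 (exactly as logged)
8. -1 * 9 = -9 (the printout has a different value)
Conclusion: step 8 carries the first error; the entry should be top = -9.

step 8, top = -9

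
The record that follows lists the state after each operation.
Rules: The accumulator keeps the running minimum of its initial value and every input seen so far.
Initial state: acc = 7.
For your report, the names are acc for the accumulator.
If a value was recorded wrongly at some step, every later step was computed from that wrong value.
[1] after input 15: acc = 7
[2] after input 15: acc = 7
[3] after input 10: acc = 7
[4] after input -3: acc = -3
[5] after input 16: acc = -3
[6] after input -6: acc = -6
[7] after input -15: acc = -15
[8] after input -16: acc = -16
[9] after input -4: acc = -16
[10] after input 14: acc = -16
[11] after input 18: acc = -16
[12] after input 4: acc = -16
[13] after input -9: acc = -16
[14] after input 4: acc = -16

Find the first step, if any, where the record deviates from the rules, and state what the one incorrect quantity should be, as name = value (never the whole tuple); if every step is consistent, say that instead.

step 1: acc = min(7, 15) = 7 -> exactly as logged
step 2: acc = min(7, 15) = 7 -> checks out
step 3: acc = min(7, 10) = 7 -> no discrepancy
step 4: acc = min(7, -3) = -3 -> exactly as logged
step 5: acc = min(-3, 16) = -3 -> consistent with the record
step 6: acc = min(-3, -6) = -6 -> agrees with the record
step 7: acc = min(-6, -15) = -15 -> agrees with the record
step 8: acc = min(-15, -16) = -16 -> in agreement
step 9: acc = min(-16, -4) = -16 -> verified
step 10: acc = min(-16, 14) = -16 -> verified
step 11: acc = min(-16, 18) = -16 -> exactly as logged
step 12: acc = min(-16, 4) = -16 -> verified
step 13: acc = min(-16, -9) = -16 -> agrees with the record
step 14: acc = min(-16, 4) = -16 -> checks out
All steps check out; nothing to correct.

no error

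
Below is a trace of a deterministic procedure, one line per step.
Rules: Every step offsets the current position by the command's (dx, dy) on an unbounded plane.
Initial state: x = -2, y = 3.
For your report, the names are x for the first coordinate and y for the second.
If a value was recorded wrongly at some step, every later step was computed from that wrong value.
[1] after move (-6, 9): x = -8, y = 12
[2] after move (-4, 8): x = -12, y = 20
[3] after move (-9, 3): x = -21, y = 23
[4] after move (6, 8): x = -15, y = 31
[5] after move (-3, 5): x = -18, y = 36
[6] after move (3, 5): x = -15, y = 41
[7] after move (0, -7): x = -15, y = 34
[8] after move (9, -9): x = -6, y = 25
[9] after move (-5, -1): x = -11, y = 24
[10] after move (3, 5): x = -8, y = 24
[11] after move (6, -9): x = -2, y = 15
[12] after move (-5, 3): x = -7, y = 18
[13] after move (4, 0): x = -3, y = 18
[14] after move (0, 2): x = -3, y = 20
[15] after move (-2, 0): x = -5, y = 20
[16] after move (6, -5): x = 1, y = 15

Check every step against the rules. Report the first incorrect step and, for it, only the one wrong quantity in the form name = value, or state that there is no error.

step 1: x = -2 + (-6) = -8, y = 3 + (9) = 12 -> in agreement
step 2: x = -8 + (-4) = -12, y = 12 + (8) = 20 -> agrees with the trace
step 3: x = -12 + (-9) = -21, y = 20 + (3) = 23 -> consistent with the trace
step 4: x = -21 + (6) = -15, y = 23 + (8) = 31 -> verified
step 5: x = -15 + (-3) = -18, y = 31 + (5) = 36 -> exactly as logged
step 6: x = -18 + (3) = -15, y = 36 + (5) = 41 -> matches
step 7: x = -15 + (0) = -15, y = 41 + (-7) = 34 -> confirmed correct
step 8: x = -15 + (9) = -6, y = 34 + (-9) = 25 -> confirmed correct
step 9: x = -6 + (-5) = -11, y = 25 + (-1) = 24 -> verified
step 10: x = -11 + (3) = -8, y = 24 + (5) = 29 -> the trace has a different value
The earliest wrong entry is at step 10: it should read y = 29.

step 10, y = 29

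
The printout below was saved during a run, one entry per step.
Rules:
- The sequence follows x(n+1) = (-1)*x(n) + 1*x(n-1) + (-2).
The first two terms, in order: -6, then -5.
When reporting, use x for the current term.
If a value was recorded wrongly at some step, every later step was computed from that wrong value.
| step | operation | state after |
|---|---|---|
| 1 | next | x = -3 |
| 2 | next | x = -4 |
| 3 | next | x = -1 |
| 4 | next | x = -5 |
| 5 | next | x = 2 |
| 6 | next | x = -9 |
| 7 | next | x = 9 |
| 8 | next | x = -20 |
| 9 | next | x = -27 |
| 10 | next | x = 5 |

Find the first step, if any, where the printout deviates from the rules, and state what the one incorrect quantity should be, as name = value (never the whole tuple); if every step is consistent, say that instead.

Step 1: x = -1*(-5) + (1)*(-6) + (-2) = -3 — consistent with the printout.
Step 2: x = -1*(-3) + (1)*(-5) + (-2) = -4 — verified.
Step 3: x = -1*(-4) + (1)*(-3) + (-2) = -1 — exactly as logged.
Step 4: x = -1*(-1) + (1)*(-4) + (-2) = -5 — confirmed correct.
Step 5: x = -1*(-5) + (1)*(-1) + (-2) = 2 — exactly as logged.
Step 6: x = -1*(2) + (1)*(-5) + (-2) = -9 — in agreement.
Step 7: x = -1*(-9) + (1)*(2) + (-2) = 9 — confirmed correct.
Step 8: x = -1*(9) + (1)*(-9) + (-2) = -20 — verified.
Step 9: x = -1*(-20) + (1)*(9) + (-2) = 27 — the entry is off here.
First incorrect step: 9; the correct value is x = 27.

step 9, x = 27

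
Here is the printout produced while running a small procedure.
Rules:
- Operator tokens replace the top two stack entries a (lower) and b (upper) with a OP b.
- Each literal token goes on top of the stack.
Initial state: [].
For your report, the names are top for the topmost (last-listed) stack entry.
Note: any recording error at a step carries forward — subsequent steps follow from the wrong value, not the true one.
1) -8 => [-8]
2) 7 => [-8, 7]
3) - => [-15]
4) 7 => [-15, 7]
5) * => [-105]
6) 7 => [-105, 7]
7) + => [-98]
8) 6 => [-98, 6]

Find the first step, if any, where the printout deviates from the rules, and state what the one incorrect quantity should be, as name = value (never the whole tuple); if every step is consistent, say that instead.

step 1: push -8: top = -8 -> agrees with the printout
step 2: push 7: top = 7 -> checks out
step 3: -8 - 7 = -15 -> same as recorded
step 4: push 7: top = 7 -> verified
step 5: -15 * 7 = -105 -> agrees with the printout
step 6: push 7: top = 7 -> in agreement
step 7: -105 + 7 = -98 -> exactly as logged
step 8: push 6: top = 6 -> in agreement
Nothing is out of place; the run is error-free.

no error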